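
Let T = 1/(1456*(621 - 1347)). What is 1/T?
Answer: -1057056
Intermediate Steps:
T = -1/1057056 (T = 1/(1456*(-726)) = 1/(-1057056) = -1/1057056 ≈ -9.4602e-7)
1/T = 1/(-1/1057056) = -1057056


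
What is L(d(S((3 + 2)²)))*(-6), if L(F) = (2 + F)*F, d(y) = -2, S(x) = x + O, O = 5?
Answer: 0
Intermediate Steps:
S(x) = 5 + x (S(x) = x + 5 = 5 + x)
L(F) = F*(2 + F)
L(d(S((3 + 2)²)))*(-6) = -2*(2 - 2)*(-6) = -2*0*(-6) = 0*(-6) = 0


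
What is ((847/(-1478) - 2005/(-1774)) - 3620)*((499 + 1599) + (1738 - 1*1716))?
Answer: -5029741248840/655493 ≈ -7.6732e+6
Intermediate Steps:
((847/(-1478) - 2005/(-1774)) - 3620)*((499 + 1599) + (1738 - 1*1716)) = ((847*(-1/1478) - 2005*(-1/1774)) - 3620)*(2098 + (1738 - 1716)) = ((-847/1478 + 2005/1774) - 3620)*(2098 + 22) = (365203/655493 - 3620)*2120 = -2372519457/655493*2120 = -5029741248840/655493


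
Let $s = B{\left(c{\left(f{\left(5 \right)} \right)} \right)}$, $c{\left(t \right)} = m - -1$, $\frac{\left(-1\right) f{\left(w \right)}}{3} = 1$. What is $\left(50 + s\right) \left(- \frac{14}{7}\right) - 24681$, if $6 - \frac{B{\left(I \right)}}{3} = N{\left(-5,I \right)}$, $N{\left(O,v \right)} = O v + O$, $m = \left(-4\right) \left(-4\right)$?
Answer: $-25357$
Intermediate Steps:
$m = 16$
$f{\left(w \right)} = -3$ ($f{\left(w \right)} = \left(-3\right) 1 = -3$)
$N{\left(O,v \right)} = O + O v$
$c{\left(t \right)} = 17$ ($c{\left(t \right)} = 16 - -1 = 16 + 1 = 17$)
$B{\left(I \right)} = 33 + 15 I$ ($B{\left(I \right)} = 18 - 3 \left(- 5 \left(1 + I\right)\right) = 18 - 3 \left(-5 - 5 I\right) = 18 + \left(15 + 15 I\right) = 33 + 15 I$)
$s = 288$ ($s = 33 + 15 \cdot 17 = 33 + 255 = 288$)
$\left(50 + s\right) \left(- \frac{14}{7}\right) - 24681 = \left(50 + 288\right) \left(- \frac{14}{7}\right) - 24681 = 338 \left(\left(-14\right) \frac{1}{7}\right) - 24681 = 338 \left(-2\right) - 24681 = -676 - 24681 = -25357$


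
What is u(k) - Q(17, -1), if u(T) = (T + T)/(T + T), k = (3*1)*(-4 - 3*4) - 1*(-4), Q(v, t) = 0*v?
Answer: 1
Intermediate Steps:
Q(v, t) = 0
k = -44 (k = 3*(-4 - 12) + 4 = 3*(-16) + 4 = -48 + 4 = -44)
u(T) = 1 (u(T) = (2*T)/((2*T)) = (2*T)*(1/(2*T)) = 1)
u(k) - Q(17, -1) = 1 - 1*0 = 1 + 0 = 1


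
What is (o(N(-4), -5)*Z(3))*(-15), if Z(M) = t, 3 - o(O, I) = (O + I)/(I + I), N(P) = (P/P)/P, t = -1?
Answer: 297/8 ≈ 37.125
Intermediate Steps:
N(P) = 1/P
o(O, I) = 3 - (I + O)/(2*I) (o(O, I) = 3 - (O + I)/(I + I) = 3 - (I + O)/(2*I))
Z(M) = -1
(o(N(-4), -5)*Z(3))*(-15) = (((½)*(-1/(-4) + 5*(-5))/(-5))*(-1))*(-15) = (((½)*(-⅕)*(-1*(-¼) - 25))*(-1))*(-15) = (((½)*(-⅕)*(¼ - 25))*(-1))*(-15) = (((½)*(-⅕)*(-99/4))*(-1))*(-15) = ((99/40)*(-1))*(-15) = -99/40*(-15) = 297/8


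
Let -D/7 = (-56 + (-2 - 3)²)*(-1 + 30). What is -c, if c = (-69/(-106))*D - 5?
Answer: -433687/106 ≈ -4091.4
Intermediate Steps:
D = 6293 (D = -7*(-56 + (-2 - 3)²)*(-1 + 30) = -7*(-56 + (-5)²)*29 = -7*(-56 + 25)*29 = -(-217)*29 = -7*(-899) = 6293)
c = 433687/106 (c = -69/(-106)*6293 - 5 = -69*(-1/106)*6293 - 5 = (69/106)*6293 - 5 = 434217/106 - 5 = 433687/106 ≈ 4091.4)
-c = -1*433687/106 = -433687/106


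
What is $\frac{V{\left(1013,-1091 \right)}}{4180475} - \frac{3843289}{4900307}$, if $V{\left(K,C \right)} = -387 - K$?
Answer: $- \frac{642945360483}{819424436233} \approx -0.78463$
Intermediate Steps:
$\frac{V{\left(1013,-1091 \right)}}{4180475} - \frac{3843289}{4900307} = \frac{-387 - 1013}{4180475} - \frac{3843289}{4900307} = \left(-387 - 1013\right) \frac{1}{4180475} - \frac{3843289}{4900307} = \left(-1400\right) \frac{1}{4180475} - \frac{3843289}{4900307} = - \frac{56}{167219} - \frac{3843289}{4900307} = - \frac{642945360483}{819424436233}$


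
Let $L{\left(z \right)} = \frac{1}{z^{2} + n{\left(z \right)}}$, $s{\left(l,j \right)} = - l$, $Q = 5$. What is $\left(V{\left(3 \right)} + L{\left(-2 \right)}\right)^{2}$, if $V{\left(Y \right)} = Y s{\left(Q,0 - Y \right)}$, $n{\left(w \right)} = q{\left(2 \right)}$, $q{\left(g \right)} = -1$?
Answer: $\frac{1936}{9} \approx 215.11$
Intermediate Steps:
$n{\left(w \right)} = -1$
$V{\left(Y \right)} = - 5 Y$ ($V{\left(Y \right)} = Y \left(\left(-1\right) 5\right) = Y \left(-5\right) = - 5 Y$)
$L{\left(z \right)} = \frac{1}{-1 + z^{2}}$ ($L{\left(z \right)} = \frac{1}{z^{2} - 1} = \frac{1}{-1 + z^{2}}$)
$\left(V{\left(3 \right)} + L{\left(-2 \right)}\right)^{2} = \left(\left(-5\right) 3 + \frac{1}{-1 + \left(-2\right)^{2}}\right)^{2} = \left(-15 + \frac{1}{-1 + 4}\right)^{2} = \left(-15 + \frac{1}{3}\right)^{2} = \left(- \frac{44}{3}\right)^{2} = \frac{1936}{9}$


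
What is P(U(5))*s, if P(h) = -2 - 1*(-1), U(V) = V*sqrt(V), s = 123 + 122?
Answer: -245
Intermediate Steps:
s = 245
U(V) = V**(3/2)
P(h) = -1 (P(h) = -2 + 1 = -1)
P(U(5))*s = -1*245 = -245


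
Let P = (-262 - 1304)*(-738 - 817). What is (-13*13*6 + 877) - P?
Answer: -2435267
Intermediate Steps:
P = 2435130 (P = -1566*(-1555) = 2435130)
(-13*13*6 + 877) - P = (-13*13*6 + 877) - 1*2435130 = (-169*6 + 877) - 2435130 = (-1014 + 877) - 2435130 = -137 - 2435130 = -2435267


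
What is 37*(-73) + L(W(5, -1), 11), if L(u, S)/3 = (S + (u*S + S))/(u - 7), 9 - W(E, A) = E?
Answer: -2767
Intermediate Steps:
W(E, A) = 9 - E
L(u, S) = 3*(2*S + S*u)/(-7 + u) (L(u, S) = 3*((S + (u*S + S))/(u - 7)) = 3*((S + (S*u + S))/(-7 + u)) = 3*((S + (S + S*u))/(-7 + u)) = 3*((2*S + S*u)/(-7 + u)) = 3*(2*S + S*u)/(-7 + u))
37*(-73) + L(W(5, -1), 11) = 37*(-73) + 3*11*(2 + (9 - 1*5))/(-7 + (9 - 1*5)) = -2701 + 3*11*(2 + (9 - 5))/(-7 + (9 - 5)) = -2701 + 3*11*(2 + 4)/(-7 + 4) = -2701 + 3*11*6/(-3) = -2701 + 3*11*(-⅓)*6 = -2701 - 66 = -2767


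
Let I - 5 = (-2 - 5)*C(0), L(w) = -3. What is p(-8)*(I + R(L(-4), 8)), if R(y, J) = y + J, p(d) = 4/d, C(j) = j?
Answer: -5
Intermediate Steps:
R(y, J) = J + y
I = 5 (I = 5 + (-2 - 5)*0 = 5 - 7*0 = 5 + 0 = 5)
p(-8)*(I + R(L(-4), 8)) = (4/(-8))*(5 + (8 - 3)) = (4*(-⅛))*(5 + 5) = -½*10 = -5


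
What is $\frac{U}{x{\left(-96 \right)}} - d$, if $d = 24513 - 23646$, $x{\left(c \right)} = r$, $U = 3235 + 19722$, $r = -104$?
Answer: $- \frac{113125}{104} \approx -1087.7$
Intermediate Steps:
$U = 22957$
$x{\left(c \right)} = -104$
$d = 867$ ($d = 24513 - 23646 = 867$)
$\frac{U}{x{\left(-96 \right)}} - d = \frac{22957}{-104} - 867 = 22957 \left(- \frac{1}{104}\right) - 867 = - \frac{22957}{104} - 867 = - \frac{113125}{104}$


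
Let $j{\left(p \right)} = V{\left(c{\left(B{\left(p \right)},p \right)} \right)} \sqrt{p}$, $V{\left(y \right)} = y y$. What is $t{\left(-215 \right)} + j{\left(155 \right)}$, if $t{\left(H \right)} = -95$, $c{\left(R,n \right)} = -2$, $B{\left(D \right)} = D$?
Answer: $-95 + 4 \sqrt{155} \approx -45.2$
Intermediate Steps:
$V{\left(y \right)} = y^{2}$
$j{\left(p \right)} = 4 \sqrt{p}$ ($j{\left(p \right)} = \left(-2\right)^{2} \sqrt{p} = 4 \sqrt{p}$)
$t{\left(-215 \right)} + j{\left(155 \right)} = -95 + 4 \sqrt{155}$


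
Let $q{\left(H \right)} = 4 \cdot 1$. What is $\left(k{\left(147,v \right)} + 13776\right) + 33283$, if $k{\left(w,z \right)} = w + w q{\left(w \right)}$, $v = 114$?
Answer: $47794$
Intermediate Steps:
$q{\left(H \right)} = 4$
$k{\left(w,z \right)} = 5 w$ ($k{\left(w,z \right)} = w + w 4 = w + 4 w = 5 w$)
$\left(k{\left(147,v \right)} + 13776\right) + 33283 = \left(5 \cdot 147 + 13776\right) + 33283 = \left(735 + 13776\right) + 33283 = 14511 + 33283 = 47794$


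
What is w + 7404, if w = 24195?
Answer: 31599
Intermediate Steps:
w + 7404 = 24195 + 7404 = 31599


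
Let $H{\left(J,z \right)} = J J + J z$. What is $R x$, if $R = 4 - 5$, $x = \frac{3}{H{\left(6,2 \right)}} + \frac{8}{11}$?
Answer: $- \frac{139}{176} \approx -0.78977$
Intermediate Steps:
$H{\left(J,z \right)} = J^{2} + J z$
$x = \frac{139}{176}$ ($x = \frac{3}{6 \left(6 + 2\right)} + \frac{8}{11} = \frac{3}{6 \cdot 8} + 8 \cdot \frac{1}{11} = \frac{3}{48} + \frac{8}{11} = 3 \cdot \frac{1}{48} + \frac{8}{11} = \frac{1}{16} + \frac{8}{11} = \frac{139}{176} \approx 0.78977$)
$R = -1$ ($R = 4 - 5 = -1$)
$R x = \left(-1\right) \frac{139}{176} = - \frac{139}{176}$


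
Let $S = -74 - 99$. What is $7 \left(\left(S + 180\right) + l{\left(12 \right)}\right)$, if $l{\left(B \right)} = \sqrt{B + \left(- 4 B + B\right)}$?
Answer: $49 + 14 i \sqrt{6} \approx 49.0 + 34.293 i$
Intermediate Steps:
$S = -173$ ($S = -74 - 99 = -173$)
$l{\left(B \right)} = \sqrt{2} \sqrt{- B}$ ($l{\left(B \right)} = \sqrt{B - 3 B} = \sqrt{- 2 B} = \sqrt{2} \sqrt{- B}$)
$7 \left(\left(S + 180\right) + l{\left(12 \right)}\right) = 7 \left(\left(-173 + 180\right) + \sqrt{2} \sqrt{\left(-1\right) 12}\right) = 7 \left(7 + \sqrt{2} \sqrt{-12}\right) = 7 \left(7 + \sqrt{2} \cdot 2 i \sqrt{3}\right) = 7 \left(7 + 2 i \sqrt{6}\right) = 49 + 14 i \sqrt{6}$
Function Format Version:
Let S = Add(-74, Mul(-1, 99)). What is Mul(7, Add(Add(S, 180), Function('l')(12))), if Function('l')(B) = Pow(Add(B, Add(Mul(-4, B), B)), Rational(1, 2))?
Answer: Add(49, Mul(14, I, Pow(6, Rational(1, 2)))) ≈ Add(49.000, Mul(34.293, I))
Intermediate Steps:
S = -173 (S = Add(-74, -99) = -173)
Function('l')(B) = Mul(Pow(2, Rational(1, 2)), Pow(Mul(-1, B), Rational(1, 2))) (Function('l')(B) = Pow(Add(B, Mul(-3, B)), Rational(1, 2)) = Pow(Mul(-2, B), Rational(1, 2)) = Mul(Pow(2, Rational(1, 2)), Pow(Mul(-1, B), Rational(1, 2))))
Mul(7, Add(Add(S, 180), Function('l')(12))) = Mul(7, Add(Add(-173, 180), Mul(Pow(2, Rational(1, 2)), Pow(Mul(-1, 12), Rational(1, 2))))) = Mul(7, Add(7, Mul(Pow(2, Rational(1, 2)), Pow(-12, Rational(1, 2))))) = Mul(7, Add(7, Mul(Pow(2, Rational(1, 2)), Mul(2, I, Pow(3, Rational(1, 2)))))) = Mul(7, Add(7, Mul(2, I, Pow(6, Rational(1, 2))))) = Add(49, Mul(14, I, Pow(6, Rational(1, 2))))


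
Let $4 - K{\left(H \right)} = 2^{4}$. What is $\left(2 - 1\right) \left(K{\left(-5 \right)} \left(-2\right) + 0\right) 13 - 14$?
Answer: $298$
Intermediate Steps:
$K{\left(H \right)} = -12$ ($K{\left(H \right)} = 4 - 2^{4} = 4 - 16 = -12$)
$\left(2 - 1\right) \left(K{\left(-5 \right)} \left(-2\right) + 0\right) 13 - 14 = \left(2 - 1\right) \left(\left(-12\right) \left(-2\right) + 0\right) 13 - 14 = \left(2 - 1\right) \left(24 + 0\right) 13 - 14 = 1 \cdot 24 \cdot 13 - 14 = 24 \cdot 13 - 14 = 312 - 14 = 298$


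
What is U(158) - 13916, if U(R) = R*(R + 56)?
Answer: 19896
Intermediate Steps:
U(R) = R*(56 + R)
U(158) - 13916 = 158*(56 + 158) - 13916 = 158*214 - 13916 = 33812 - 13916 = 19896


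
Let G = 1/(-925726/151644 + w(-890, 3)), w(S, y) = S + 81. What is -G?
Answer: 75822/61802861 ≈ 0.0012268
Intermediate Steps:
w(S, y) = 81 + S
G = -75822/61802861 (G = 1/(-925726/151644 + (81 - 890)) = 1/(-925726*1/151644 - 809) = 1/(-462863/75822 - 809) = 1/(-61802861/75822) = -75822/61802861 ≈ -0.0012268)
-G = -1*(-75822/61802861) = 75822/61802861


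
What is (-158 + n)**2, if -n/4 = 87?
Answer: 256036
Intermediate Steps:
n = -348 (n = -4*87 = -348)
(-158 + n)**2 = (-158 - 348)**2 = (-506)**2 = 256036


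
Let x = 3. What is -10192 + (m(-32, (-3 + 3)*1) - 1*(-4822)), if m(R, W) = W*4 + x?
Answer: -5367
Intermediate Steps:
m(R, W) = 3 + 4*W (m(R, W) = W*4 + 3 = 4*W + 3 = 3 + 4*W)
-10192 + (m(-32, (-3 + 3)*1) - 1*(-4822)) = -10192 + ((3 + 4*((-3 + 3)*1)) - 1*(-4822)) = -10192 + ((3 + 4*(0*1)) + 4822) = -10192 + ((3 + 4*0) + 4822) = -10192 + ((3 + 0) + 4822) = -10192 + (3 + 4822) = -10192 + 4825 = -5367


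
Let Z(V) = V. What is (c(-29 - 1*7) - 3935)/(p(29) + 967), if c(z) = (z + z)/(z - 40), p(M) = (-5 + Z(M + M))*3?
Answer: -74747/21394 ≈ -3.4938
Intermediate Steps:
p(M) = -15 + 6*M (p(M) = (-5 + (M + M))*3 = (-5 + 2*M)*3 = -15 + 6*M)
c(z) = 2*z/(-40 + z) (c(z) = (2*z)/(-40 + z) = 2*z/(-40 + z))
(c(-29 - 1*7) - 3935)/(p(29) + 967) = (2*(-29 - 1*7)/(-40 + (-29 - 1*7)) - 3935)/((-15 + 6*29) + 967) = (2*(-29 - 7)/(-40 + (-29 - 7)) - 3935)/((-15 + 174) + 967) = (2*(-36)/(-40 - 36) - 3935)/(159 + 967) = (2*(-36)/(-76) - 3935)/1126 = (2*(-36)*(-1/76) - 3935)*(1/1126) = (18/19 - 3935)*(1/1126) = -74747/19*1/1126 = -74747/21394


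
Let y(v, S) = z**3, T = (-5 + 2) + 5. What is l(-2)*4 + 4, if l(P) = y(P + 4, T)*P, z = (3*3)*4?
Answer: -373244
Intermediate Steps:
z = 36 (z = 9*4 = 36)
T = 2 (T = -3 + 5 = 2)
y(v, S) = 46656 (y(v, S) = 36**3 = 46656)
l(P) = 46656*P
l(-2)*4 + 4 = (46656*(-2))*4 + 4 = -93312*4 + 4 = -373248 + 4 = -373244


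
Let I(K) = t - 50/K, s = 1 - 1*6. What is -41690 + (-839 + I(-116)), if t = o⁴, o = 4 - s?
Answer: -2086119/58 ≈ -35968.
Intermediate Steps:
s = -5 (s = 1 - 6 = -5)
o = 9 (o = 4 - 1*(-5) = 4 + 5 = 9)
t = 6561 (t = 9⁴ = 6561)
I(K) = 6561 - 50/K
-41690 + (-839 + I(-116)) = -41690 + (-839 + (6561 - 50/(-116))) = -41690 + (-839 + (6561 - 50*(-1/116))) = -41690 + (-839 + (6561 + 25/58)) = -41690 + (-839 + 380563/58) = -41690 + 331901/58 = -2086119/58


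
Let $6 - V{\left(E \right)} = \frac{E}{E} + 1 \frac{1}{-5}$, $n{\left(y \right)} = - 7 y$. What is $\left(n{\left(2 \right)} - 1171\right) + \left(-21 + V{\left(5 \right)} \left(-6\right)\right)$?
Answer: $- \frac{6186}{5} \approx -1237.2$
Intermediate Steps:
$V{\left(E \right)} = \frac{26}{5}$ ($V{\left(E \right)} = 6 - \left(\frac{E}{E} + 1 \frac{1}{-5}\right) = 6 - \left(1 + 1 \left(- \frac{1}{5}\right)\right) = 6 - \left(1 - \frac{1}{5}\right) = 6 - \frac{4}{5} = \frac{26}{5}$)
$\left(n{\left(2 \right)} - 1171\right) + \left(-21 + V{\left(5 \right)} \left(-6\right)\right) = \left(\left(-7\right) 2 - 1171\right) + \left(-21 + \frac{26}{5} \left(-6\right)\right) = \left(-14 - 1171\right) - \frac{261}{5} = -1185 - \frac{261}{5} = - \frac{6186}{5}$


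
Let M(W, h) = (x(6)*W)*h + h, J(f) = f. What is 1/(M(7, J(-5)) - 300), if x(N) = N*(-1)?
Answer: -1/95 ≈ -0.010526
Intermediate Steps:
x(N) = -N
M(W, h) = h - 6*W*h (M(W, h) = ((-1*6)*W)*h + h = (-6*W)*h + h = -6*W*h + h = h - 6*W*h)
1/(M(7, J(-5)) - 300) = 1/(-5*(1 - 6*7) - 300) = 1/(-5*(1 - 42) - 300) = 1/(-5*(-41) - 300) = 1/(205 - 300) = 1/(-95) = -1/95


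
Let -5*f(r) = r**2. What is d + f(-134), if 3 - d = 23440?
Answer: -135141/5 ≈ -27028.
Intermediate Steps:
d = -23437 (d = 3 - 1*23440 = 3 - 23440 = -23437)
f(r) = -r**2/5
d + f(-134) = -23437 - 1/5*(-134)**2 = -23437 - 1/5*17956 = -23437 - 17956/5 = -135141/5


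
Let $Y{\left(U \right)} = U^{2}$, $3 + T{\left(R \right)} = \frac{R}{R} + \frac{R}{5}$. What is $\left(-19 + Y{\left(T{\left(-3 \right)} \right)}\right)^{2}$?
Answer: $\frac{93636}{625} \approx 149.82$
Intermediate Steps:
$T{\left(R \right)} = -2 + \frac{R}{5}$ ($T{\left(R \right)} = -3 + \left(\frac{R}{R} + \frac{R}{5}\right) = -3 + \left(1 + R \frac{1}{5}\right) = -3 + \left(1 + \frac{R}{5}\right) = -2 + \frac{R}{5}$)
$\left(-19 + Y{\left(T{\left(-3 \right)} \right)}\right)^{2} = \left(-19 + \left(-2 + \frac{1}{5} \left(-3\right)\right)^{2}\right)^{2} = \left(-19 + \left(-2 - \frac{3}{5}\right)^{2}\right)^{2} = \left(-19 + \left(- \frac{13}{5}\right)^{2}\right)^{2} = \left(-19 + \frac{169}{25}\right)^{2} = \left(- \frac{306}{25}\right)^{2} = \frac{93636}{625}$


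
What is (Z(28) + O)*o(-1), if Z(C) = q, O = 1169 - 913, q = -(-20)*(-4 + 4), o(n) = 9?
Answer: 2304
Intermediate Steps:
q = 0 (q = -(-20)*0 = -4*0 = 0)
O = 256
Z(C) = 0
(Z(28) + O)*o(-1) = (0 + 256)*9 = 256*9 = 2304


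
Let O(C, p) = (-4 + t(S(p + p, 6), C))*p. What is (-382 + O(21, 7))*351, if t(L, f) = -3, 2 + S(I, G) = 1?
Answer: -151281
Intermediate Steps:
S(I, G) = -1 (S(I, G) = -2 + 1 = -1)
O(C, p) = -7*p (O(C, p) = (-4 - 3)*p = -7*p)
(-382 + O(21, 7))*351 = (-382 - 7*7)*351 = (-382 - 49)*351 = -431*351 = -151281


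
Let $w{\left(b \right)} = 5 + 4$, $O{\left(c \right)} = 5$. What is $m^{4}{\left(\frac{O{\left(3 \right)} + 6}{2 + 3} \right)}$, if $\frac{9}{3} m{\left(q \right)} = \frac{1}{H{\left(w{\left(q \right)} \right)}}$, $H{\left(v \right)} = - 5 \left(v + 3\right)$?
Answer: $\frac{1}{1049760000} \approx 9.526 \cdot 10^{-10}$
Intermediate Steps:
$w{\left(b \right)} = 9$
$H{\left(v \right)} = -15 - 5 v$ ($H{\left(v \right)} = - 5 \left(3 + v\right) = -15 - 5 v$)
$m{\left(q \right)} = - \frac{1}{180}$ ($m{\left(q \right)} = \frac{1}{3 \left(-15 - 45\right)} = \frac{1}{3 \left(-60\right)} = \frac{1}{3} \left(- \frac{1}{60}\right) = - \frac{1}{180}$)
$m^{4}{\left(\frac{O{\left(3 \right)} + 6}{2 + 3} \right)} = \left(- \frac{1}{180}\right)^{4} = \frac{1}{1049760000}$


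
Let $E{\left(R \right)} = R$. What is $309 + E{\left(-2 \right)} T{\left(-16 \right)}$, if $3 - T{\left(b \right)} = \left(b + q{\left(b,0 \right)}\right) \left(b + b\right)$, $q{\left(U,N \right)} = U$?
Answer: $2351$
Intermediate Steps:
$T{\left(b \right)} = 3 - 4 b^{2}$ ($T{\left(b \right)} = 3 - \left(b + b\right) \left(b + b\right) = 3 - 2 b 2 b = 3 - 4 b^{2}$)
$309 + E{\left(-2 \right)} T{\left(-16 \right)} = 309 - 2 \left(3 - 4 \left(-16\right)^{2}\right) = 309 - 2 \left(3 - 1024\right) = 309 - -2042 = 309 + 2042 = 2351$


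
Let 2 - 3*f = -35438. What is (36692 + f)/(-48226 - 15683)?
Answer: -145516/191727 ≈ -0.75898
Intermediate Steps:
f = 35440/3 (f = 2/3 - 1/3*(-35438) = 2/3 + 35438/3 = 35440/3 ≈ 11813.)
(36692 + f)/(-48226 - 15683) = (36692 + 35440/3)/(-48226 - 15683) = (145516/3)/(-63909) = (145516/3)*(-1/63909) = -145516/191727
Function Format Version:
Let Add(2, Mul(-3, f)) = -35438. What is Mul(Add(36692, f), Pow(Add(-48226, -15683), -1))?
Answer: Rational(-145516, 191727) ≈ -0.75898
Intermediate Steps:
f = Rational(35440, 3) (f = Add(Rational(2, 3), Mul(Rational(-1, 3), -35438)) = Add(Rational(2, 3), Rational(35438, 3)) = Rational(35440, 3) ≈ 11813.)
Mul(Add(36692, f), Pow(Add(-48226, -15683), -1)) = Mul(Add(36692, Rational(35440, 3)), Pow(Add(-48226, -15683), -1)) = Mul(Rational(145516, 3), Pow(-63909, -1)) = Mul(Rational(145516, 3), Rational(-1, 63909)) = Rational(-145516, 191727)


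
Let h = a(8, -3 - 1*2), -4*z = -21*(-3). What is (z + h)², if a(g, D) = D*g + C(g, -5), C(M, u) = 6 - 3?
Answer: 44521/16 ≈ 2782.6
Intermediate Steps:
C(M, u) = 3
z = -63/4 (z = -(-21)*(-3)/4 = -¼*63 = -63/4 ≈ -15.750)
a(g, D) = 3 + D*g (a(g, D) = D*g + 3 = 3 + D*g)
h = -37 (h = 3 + (-3 - 1*2)*8 = 3 + (-3 - 2)*8 = 3 - 5*8 = 3 - 40 = -37)
(z + h)² = (-63/4 - 37)² = (-211/4)² = 44521/16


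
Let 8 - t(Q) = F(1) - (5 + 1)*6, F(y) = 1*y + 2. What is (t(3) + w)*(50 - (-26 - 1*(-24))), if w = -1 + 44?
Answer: 4368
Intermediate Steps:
w = 43
F(y) = 2 + y (F(y) = y + 2 = 2 + y)
t(Q) = 41 (t(Q) = 8 - ((2 + 1) - (5 + 1)*6) = 8 - (3 - 6*6) = 8 - (3 - 1*36) = 8 - (3 - 36) = 8 - 1*(-33) = 8 + 33 = 41)
(t(3) + w)*(50 - (-26 - 1*(-24))) = (41 + 43)*(50 - (-26 - 1*(-24))) = 84*(50 - (-26 + 24)) = 84*(50 - 1*(-2)) = 84*(50 + 2) = 84*52 = 4368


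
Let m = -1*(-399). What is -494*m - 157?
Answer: -197263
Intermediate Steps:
m = 399
-494*m - 157 = -494*399 - 157 = -197106 - 157 = -197263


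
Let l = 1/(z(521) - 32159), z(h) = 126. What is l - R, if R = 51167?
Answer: -1639032512/32033 ≈ -51167.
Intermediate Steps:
l = -1/32033 (l = 1/(126 - 32159) = 1/(-32033) = -1/32033 ≈ -3.1218e-5)
l - R = -1/32033 - 1*51167 = -1/32033 - 51167 = -1639032512/32033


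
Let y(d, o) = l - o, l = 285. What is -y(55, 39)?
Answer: -246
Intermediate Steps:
y(d, o) = 285 - o
-y(55, 39) = -(285 - 1*39) = -(285 - 39) = -1*246 = -246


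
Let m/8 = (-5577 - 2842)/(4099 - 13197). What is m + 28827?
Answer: 131167699/4549 ≈ 28834.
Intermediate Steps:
m = 33676/4549 (m = 8*((-5577 - 2842)/(4099 - 13197)) = 8*(-8419/(-9098)) = 8*(-8419*(-1/9098)) = 8*(8419/9098) = 33676/4549 ≈ 7.4029)
m + 28827 = 33676/4549 + 28827 = 131167699/4549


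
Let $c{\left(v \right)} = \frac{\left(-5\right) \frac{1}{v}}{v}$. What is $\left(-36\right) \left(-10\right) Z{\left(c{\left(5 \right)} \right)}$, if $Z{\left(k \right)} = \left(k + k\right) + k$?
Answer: $-216$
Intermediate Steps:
$c{\left(v \right)} = - \frac{5}{v^{2}}$
$Z{\left(k \right)} = 3 k$ ($Z{\left(k \right)} = 2 k + k = 3 k$)
$\left(-36\right) \left(-10\right) Z{\left(c{\left(5 \right)} \right)} = \left(-36\right) \left(-10\right) 3 \left(- \frac{5}{25}\right) = 360 \cdot 3 \left(\left(-5\right) \frac{1}{25}\right) = 360 \cdot 3 \left(- \frac{1}{5}\right) = 360 \left(- \frac{3}{5}\right) = -216$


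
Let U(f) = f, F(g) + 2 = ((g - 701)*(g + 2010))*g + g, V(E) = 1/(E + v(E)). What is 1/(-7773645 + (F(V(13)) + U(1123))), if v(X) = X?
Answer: -17576/137562337873 ≈ -1.2777e-7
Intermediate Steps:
V(E) = 1/(2*E) (V(E) = 1/(E + E) = 1/(2*E))
F(g) = -2 + g + g*(-701 + g)*(2010 + g) (F(g) = -2 + (((g - 701)*(g + 2010))*g + g) = -2 + (((-701 + g)*(2010 + g))*g + g) = -2 + (g*(-701 + g)*(2010 + g) + g) = -2 + (g + g*(-701 + g)*(2010 + g)) = -2 + g + g*(-701 + g)*(2010 + g))
1/(-7773645 + (F(V(13)) + U(1123))) = 1/(-7773645 + ((-2 + ((1/2)/13)**3 - 1409009/(2*13) + 1309*((1/2)/13)**2) + 1123)) = 1/(-7773645 + ((-2 + ((1/2)*(1/13))**3 - 1409009/(2*13) + 1309*((1/2)*(1/13))**2) + 1123)) = 1/(-7773645 + ((-2 + (1/26)**3 - 1409009*1/26 + 1309*(1/26)**2) + 1123)) = 1/(-7773645 + ((-2 + 1/17576 - 1409009/26 + 1309*(1/676)) + 1123)) = 1/(-7773645 + ((-2 + 1/17576 - 1409009/26 + 1309/676) + 1123)) = 1/(-7773645 + (-952491201/17576 + 1123)) = 1/(-7773645 - 932753353/17576) = 1/(-137562337873/17576) = -17576/137562337873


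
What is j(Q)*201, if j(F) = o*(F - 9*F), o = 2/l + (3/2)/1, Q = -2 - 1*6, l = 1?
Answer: 45024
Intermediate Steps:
Q = -8 (Q = -2 - 6 = -8)
o = 7/2 (o = 2/1 + (3/2)/1 = 2*1 + (3*(1/2))*1 = 2 + (3/2)*1 = 2 + 3/2 = 7/2 ≈ 3.5000)
j(F) = -28*F (j(F) = 7*(F - 9*F)/2 = 7*(-8*F)/2 = -28*F)
j(Q)*201 = -28*(-8)*201 = 224*201 = 45024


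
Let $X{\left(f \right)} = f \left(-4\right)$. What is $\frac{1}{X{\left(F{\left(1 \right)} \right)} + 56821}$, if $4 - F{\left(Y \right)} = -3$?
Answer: $\frac{1}{56793} \approx 1.7608 \cdot 10^{-5}$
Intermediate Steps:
$F{\left(Y \right)} = 7$ ($F{\left(Y \right)} = 4 - -3 = 4 + 3 = 7$)
$X{\left(f \right)} = - 4 f$
$\frac{1}{X{\left(F{\left(1 \right)} \right)} + 56821} = \frac{1}{\left(-4\right) 7 + 56821} = \frac{1}{-28 + 56821} = \frac{1}{56793}$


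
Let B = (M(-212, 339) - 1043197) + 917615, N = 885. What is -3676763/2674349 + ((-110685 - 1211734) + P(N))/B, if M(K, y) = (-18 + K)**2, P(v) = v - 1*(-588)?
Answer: 1632718062894/97188517009 ≈ 16.799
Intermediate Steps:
P(v) = 588 + v (P(v) = v + 588 = 588 + v)
B = -72682 (B = ((-18 - 212)**2 - 1043197) + 917615 = ((-230)**2 - 1043197) + 917615 = (52900 - 1043197) + 917615 = -990297 + 917615 = -72682)
-3676763/2674349 + ((-110685 - 1211734) + P(N))/B = -3676763/2674349 + ((-110685 - 1211734) + (588 + 885))/(-72682) = -3676763*1/2674349 + (-1322419 + 1473)*(-1/72682) = -3676763/2674349 - 1320946*(-1/72682) = -3676763/2674349 + 660473/36341 = 1632718062894/97188517009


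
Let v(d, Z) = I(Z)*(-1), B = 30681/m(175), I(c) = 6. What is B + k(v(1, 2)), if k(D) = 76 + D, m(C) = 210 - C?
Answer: 4733/5 ≈ 946.60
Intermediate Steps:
B = 4383/5 (B = 30681/(210 - 1*175) = 30681/(210 - 175) = 30681/35 = 30681*(1/35) = 4383/5 ≈ 876.60)
v(d, Z) = -6 (v(d, Z) = 6*(-1) = -6)
B + k(v(1, 2)) = 4383/5 + (76 - 6) = 4383/5 + 70 = 4733/5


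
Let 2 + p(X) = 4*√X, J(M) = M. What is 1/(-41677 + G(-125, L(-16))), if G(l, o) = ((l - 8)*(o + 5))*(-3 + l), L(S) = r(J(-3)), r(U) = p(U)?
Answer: 9395/13999461673 - 68096*I*√3/13999461673 ≈ 6.711e-7 - 8.425e-6*I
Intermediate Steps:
p(X) = -2 + 4*√X
r(U) = -2 + 4*√U
L(S) = -2 + 4*I*√3 (L(S) = -2 + 4*√(-3) = -2 + 4*(I*√3) = -2 + 4*I*√3)
G(l, o) = (-8 + l)*(-3 + l)*(5 + o) (G(l, o) = ((-8 + l)*(5 + o))*(-3 + l) = (-8 + l)*(-3 + l)*(5 + o))
1/(-41677 + G(-125, L(-16))) = 1/(-41677 + (120 - 55*(-125) + 5*(-125)² + 24*(-2 + 4*I*√3) + (-2 + 4*I*√3)*(-125)² - 11*(-125)*(-2 + 4*I*√3))) = 1/(-41677 + (120 + 6875 + 5*15625 + (-48 + 96*I*√3) + (-2 + 4*I*√3)*15625 + (-2750 + 5500*I*√3))) = 1/(-41677 + (120 + 6875 + 78125 + (-48 + 96*I*√3) + (-31250 + 62500*I*√3) + (-2750 + 5500*I*√3))) = 1/(-41677 + (51072 + 68096*I*√3)) = 1/(9395 + 68096*I*√3)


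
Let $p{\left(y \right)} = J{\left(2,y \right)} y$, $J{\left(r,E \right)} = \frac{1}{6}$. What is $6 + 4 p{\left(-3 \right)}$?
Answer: $4$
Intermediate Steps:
$J{\left(r,E \right)} = \frac{1}{6}$
$p{\left(y \right)} = \frac{y}{6}$
$6 + 4 p{\left(-3 \right)} = 6 + 4 \cdot \frac{1}{6} \left(-3\right) = 6 + 4 \left(- \frac{1}{2}\right) = 6 - 2 = 4$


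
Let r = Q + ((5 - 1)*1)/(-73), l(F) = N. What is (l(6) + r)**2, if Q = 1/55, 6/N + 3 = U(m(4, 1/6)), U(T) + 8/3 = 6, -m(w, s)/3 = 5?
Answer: 5201727129/16120225 ≈ 322.68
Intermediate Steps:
m(w, s) = -15 (m(w, s) = -3*5 = -15)
U(T) = 10/3 (U(T) = -8/3 + 6 = 10/3)
N = 18 (N = 6/(-3 + 10/3) = 6/(1/3) = 6*3 = 18)
l(F) = 18
Q = 1/55 ≈ 0.018182
r = -147/4015 (r = 1/55 + ((5 - 1)*1)/(-73) = 1/55 + (4*1)*(-1/73) = 1/55 + 4*(-1/73) = 1/55 - 4/73 = -147/4015 ≈ -0.036613)
(l(6) + r)**2 = (18 - 147/4015)**2 = (72123/4015)**2 = 5201727129/16120225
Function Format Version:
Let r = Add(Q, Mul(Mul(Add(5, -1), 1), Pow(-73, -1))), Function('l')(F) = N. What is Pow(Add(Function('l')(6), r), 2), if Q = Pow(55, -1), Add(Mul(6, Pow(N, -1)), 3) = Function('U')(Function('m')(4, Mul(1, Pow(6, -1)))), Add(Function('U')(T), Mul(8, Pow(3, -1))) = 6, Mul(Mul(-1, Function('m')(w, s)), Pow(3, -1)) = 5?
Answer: Rational(5201727129, 16120225) ≈ 322.68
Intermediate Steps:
Function('m')(w, s) = -15 (Function('m')(w, s) = Mul(-3, 5) = -15)
Function('U')(T) = Rational(10, 3) (Function('U')(T) = Add(Rational(-8, 3), 6) = Rational(10, 3))
N = 18 (N = Mul(6, Pow(Add(-3, Rational(10, 3)), -1)) = Mul(6, Pow(Rational(1, 3), -1)) = Mul(6, 3) = 18)
Function('l')(F) = 18
Q = Rational(1, 55) ≈ 0.018182
r = Rational(-147, 4015) (r = Add(Rational(1, 55), Mul(Mul(Add(5, -1), 1), Pow(-73, -1))) = Add(Rational(1, 55), Mul(Mul(4, 1), Rational(-1, 73))) = Add(Rational(1, 55), Mul(4, Rational(-1, 73))) = Add(Rational(1, 55), Rational(-4, 73)) = Rational(-147, 4015) ≈ -0.036613)
Pow(Add(Function('l')(6), r), 2) = Pow(Add(18, Rational(-147, 4015)), 2) = Pow(Rational(72123, 4015), 2) = Rational(5201727129, 16120225)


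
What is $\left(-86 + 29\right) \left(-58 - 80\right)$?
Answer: $7866$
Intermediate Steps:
$\left(-86 + 29\right) \left(-58 - 80\right) = - 57 \left(-58 - 80\right) = \left(-57\right) \left(-138\right) = 7866$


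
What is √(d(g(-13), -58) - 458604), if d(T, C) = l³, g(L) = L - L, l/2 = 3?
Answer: 6*I*√12733 ≈ 677.04*I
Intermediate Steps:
l = 6 (l = 2*3 = 6)
g(L) = 0
d(T, C) = 216 (d(T, C) = 6³ = 216)
√(d(g(-13), -58) - 458604) = √(216 - 458604) = √(-458388) = 6*I*√12733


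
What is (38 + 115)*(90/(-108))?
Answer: -255/2 ≈ -127.50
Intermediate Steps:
(38 + 115)*(90/(-108)) = 153*(90*(-1/108)) = 153*(-⅚) = -255/2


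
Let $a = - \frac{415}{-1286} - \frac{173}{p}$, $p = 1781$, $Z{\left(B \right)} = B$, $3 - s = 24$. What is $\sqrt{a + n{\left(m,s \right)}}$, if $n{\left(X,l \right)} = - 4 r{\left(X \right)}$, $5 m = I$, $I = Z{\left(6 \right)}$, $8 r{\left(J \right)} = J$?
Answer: $\frac{i \sqrt{49104450730790}}{11451830} \approx 0.61191 i$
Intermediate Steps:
$s = -21$ ($s = 3 - 24 = -21$)
$r{\left(J \right)} = \frac{J}{8}$
$I = 6$
$m = \frac{6}{5}$ ($m = \frac{1}{5} \cdot 6 = \frac{6}{5} \approx 1.2$)
$n{\left(X,l \right)} = - \frac{X}{2}$ ($n{\left(X,l \right)} = - 4 \frac{X}{8} = - \frac{X}{2}$)
$a = \frac{516637}{2290366}$ ($a = - \frac{415}{-1286} - \frac{173}{1781} = \left(-415\right) \left(- \frac{1}{1286}\right) - \frac{173}{1781} = \frac{415}{1286} - \frac{173}{1781} = \frac{516637}{2290366} \approx 0.22557$)
$\sqrt{a + n{\left(m,s \right)}} = \sqrt{\frac{516637}{2290366} - \frac{3}{5}} = \sqrt{- \frac{4287913}{11451830}} = \frac{i \sqrt{49104450730790}}{11451830}$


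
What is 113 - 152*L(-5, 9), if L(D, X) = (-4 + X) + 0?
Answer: -647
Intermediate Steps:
L(D, X) = -4 + X
113 - 152*L(-5, 9) = 113 - 152*(-4 + 9) = 113 - 152*5 = 113 - 760 = -647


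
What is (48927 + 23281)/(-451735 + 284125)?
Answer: -36104/83805 ≈ -0.43081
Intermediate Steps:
(48927 + 23281)/(-451735 + 284125) = 72208/(-167610) = 72208*(-1/167610) = -36104/83805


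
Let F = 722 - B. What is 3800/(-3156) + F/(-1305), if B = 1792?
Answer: -26368/68643 ≈ -0.38413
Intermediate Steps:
F = -1070 (F = 722 - 1*1792 = 722 - 1792 = -1070)
3800/(-3156) + F/(-1305) = 3800/(-3156) - 1070/(-1305) = 3800*(-1/3156) - 1070*(-1/1305) = -950/789 + 214/261 = -26368/68643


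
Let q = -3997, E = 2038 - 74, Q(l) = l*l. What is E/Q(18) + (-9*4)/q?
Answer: 1965443/323757 ≈ 6.0707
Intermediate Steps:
Q(l) = l**2
E = 1964
E/Q(18) + (-9*4)/q = 1964/(18**2) - 9*4/(-3997) = 1964/324 - 36*(-1/3997) = 1964*(1/324) + 36/3997 = 491/81 + 36/3997 = 1965443/323757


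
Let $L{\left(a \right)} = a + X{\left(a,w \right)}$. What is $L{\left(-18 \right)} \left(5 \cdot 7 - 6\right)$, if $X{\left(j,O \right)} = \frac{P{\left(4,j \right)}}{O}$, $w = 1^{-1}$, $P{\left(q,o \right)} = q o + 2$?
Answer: $-2552$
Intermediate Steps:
$P{\left(q,o \right)} = 2 + o q$ ($P{\left(q,o \right)} = o q + 2 = 2 + o q$)
$w = 1$
$X{\left(j,O \right)} = \frac{2 + 4 j}{O}$ ($X{\left(j,O \right)} = \frac{2 + j 4}{O} = \frac{2 + 4 j}{O}$)
$L{\left(a \right)} = 2 + 5 a$ ($L{\left(a \right)} = a + \frac{2 \left(1 + 2 a\right)}{1} = a + 2 \cdot 1 \left(1 + 2 a\right) = a + \left(2 + 4 a\right) = 2 + 5 a$)
$L{\left(-18 \right)} \left(5 \cdot 7 - 6\right) = \left(2 + 5 \left(-18\right)\right) \left(5 \cdot 7 - 6\right) = \left(2 - 90\right) \left(35 - 6\right) = \left(-88\right) 29 = -2552$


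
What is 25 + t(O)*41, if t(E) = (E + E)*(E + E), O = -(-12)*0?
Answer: 25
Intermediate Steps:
O = 0 (O = -3*0 = 0)
t(E) = 4*E**2 (t(E) = (2*E)*(2*E) = 4*E**2)
25 + t(O)*41 = 25 + (4*0**2)*41 = 25 + (4*0)*41 = 25 + 0*41 = 25 + 0 = 25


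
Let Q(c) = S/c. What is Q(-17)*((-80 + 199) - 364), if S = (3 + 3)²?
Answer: 8820/17 ≈ 518.82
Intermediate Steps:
S = 36 (S = 6² = 36)
Q(c) = 36/c
Q(-17)*((-80 + 199) - 364) = (36/(-17))*((-80 + 199) - 364) = (36*(-1/17))*(119 - 364) = -36/17*(-245) = 8820/17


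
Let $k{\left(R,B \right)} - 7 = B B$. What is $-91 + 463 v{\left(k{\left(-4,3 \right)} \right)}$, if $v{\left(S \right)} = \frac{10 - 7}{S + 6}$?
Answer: $- \frac{613}{22} \approx -27.864$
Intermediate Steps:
$k{\left(R,B \right)} = 7 + B^{2}$ ($k{\left(R,B \right)} = 7 + B B = 7 + B^{2}$)
$v{\left(S \right)} = \frac{3}{6 + S}$
$-91 + 463 v{\left(k{\left(-4,3 \right)} \right)} = -91 + 463 \frac{3}{6 + \left(7 + 3^{2}\right)} = -91 + 463 \frac{3}{6 + \left(7 + 9\right)} = -91 + 463 \frac{3}{6 + 16} = -91 + 463 \cdot \frac{3}{22} = -91 + \frac{1389}{22} = - \frac{613}{22}$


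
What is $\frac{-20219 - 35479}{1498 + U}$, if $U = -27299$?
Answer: $\frac{55698}{25801} \approx 2.1588$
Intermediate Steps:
$\frac{-20219 - 35479}{1498 + U} = \frac{-20219 - 35479}{1498 - 27299} = - \frac{55698}{-25801} = \left(-55698\right) \left(- \frac{1}{25801}\right) = \frac{55698}{25801}$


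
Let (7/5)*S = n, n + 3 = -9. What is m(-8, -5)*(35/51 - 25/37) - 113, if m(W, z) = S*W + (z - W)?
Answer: -494199/4403 ≈ -112.24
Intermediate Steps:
n = -12 (n = -3 - 9 = -12)
S = -60/7 (S = (5/7)*(-12) = -60/7 ≈ -8.5714)
m(W, z) = z - 67*W/7 (m(W, z) = -60*W/7 + (z - W) = z - 67*W/7)
m(-8, -5)*(35/51 - 25/37) - 113 = (-5 - 67/7*(-8))*(35/51 - 25/37) - 113 = (-5 + 536/7)*(35*(1/51) - 25*1/37) - 113 = 501*(35/51 - 25/37)/7 - 113 = (501/7)*(20/1887) - 113 = 3340/4403 - 113 = -494199/4403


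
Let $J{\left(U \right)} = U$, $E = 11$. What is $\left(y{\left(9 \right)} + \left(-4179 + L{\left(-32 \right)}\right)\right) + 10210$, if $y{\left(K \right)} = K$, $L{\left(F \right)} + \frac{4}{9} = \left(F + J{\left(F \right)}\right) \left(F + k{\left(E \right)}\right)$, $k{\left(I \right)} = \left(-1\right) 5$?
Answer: $\frac{75668}{9} \approx 8407.6$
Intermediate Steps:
$k{\left(I \right)} = -5$
$L{\left(F \right)} = - \frac{4}{9} + 2 F \left(-5 + F\right)$ ($L{\left(F \right)} = - \frac{4}{9} + \left(F + F\right) \left(F - 5\right) = - \frac{4}{9} + 2 F \left(-5 + F\right)$)
$\left(y{\left(9 \right)} + \left(-4179 + L{\left(-32 \right)}\right)\right) + 10210 = \left(9 - \frac{16303}{9}\right) + 10210 = - \frac{16222}{9} + 10210 = \frac{75668}{9}$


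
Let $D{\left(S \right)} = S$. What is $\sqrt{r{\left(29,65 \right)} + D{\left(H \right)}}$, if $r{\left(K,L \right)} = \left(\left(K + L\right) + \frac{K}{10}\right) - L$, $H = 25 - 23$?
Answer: $\frac{\sqrt{3390}}{10} \approx 5.8224$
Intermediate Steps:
$H = 2$ ($H = 25 - 23 = 2$)
$r{\left(K,L \right)} = \frac{11 K}{10}$ ($r{\left(K,L \right)} = \left(\left(K + L\right) + K \frac{1}{10}\right) - L = \left(\left(K + L\right) + \frac{K}{10}\right) - L = \left(L + \frac{11 K}{10}\right) - L = \frac{11 K}{10}$)
$\sqrt{r{\left(29,65 \right)} + D{\left(H \right)}} = \sqrt{\frac{11}{10} \cdot 29 + 2} = \sqrt{\frac{319}{10} + 2} = \sqrt{\frac{339}{10}} = \frac{\sqrt{3390}}{10}$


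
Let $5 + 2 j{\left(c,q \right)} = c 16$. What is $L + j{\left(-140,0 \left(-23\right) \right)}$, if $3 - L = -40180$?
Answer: $\frac{78121}{2} \approx 39061.0$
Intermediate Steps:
$j{\left(c,q \right)} = - \frac{5}{2} + 8 c$ ($j{\left(c,q \right)} = - \frac{5}{2} + \frac{c 16}{2} = - \frac{5}{2} + \frac{16 c}{2} = - \frac{5}{2} + 8 c$)
$L = 40183$ ($L = 3 - -40180 = 3 + 40180 = 40183$)
$L + j{\left(-140,0 \left(-23\right) \right)} = 40183 + \left(- \frac{5}{2} + 8 \left(-140\right)\right) = 40183 - \frac{2245}{2} = \frac{78121}{2}$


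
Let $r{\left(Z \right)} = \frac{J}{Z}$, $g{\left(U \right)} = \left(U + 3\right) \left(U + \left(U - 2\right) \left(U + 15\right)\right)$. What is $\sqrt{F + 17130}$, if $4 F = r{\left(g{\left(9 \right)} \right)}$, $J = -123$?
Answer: $\frac{\sqrt{8586645063}}{708} \approx 130.88$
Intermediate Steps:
$g{\left(U \right)} = \left(3 + U\right) \left(U + \left(-2 + U\right) \left(15 + U\right)\right)$
$r{\left(Z \right)} = - \frac{123}{Z}$
$F = - \frac{41}{2832}$ ($F = \frac{\left(-123\right) \frac{1}{-90 + 9^{3} + 12 \cdot 9 + 17 \cdot 9^{2}}}{4} = \frac{\left(-123\right) \frac{1}{-90 + 729 + 108 + 17 \cdot 81}}{4} = \frac{\left(-123\right) \frac{1}{-90 + 729 + 108 + 1377}}{4} = \frac{\left(-123\right) \frac{1}{2124}}{4} = \frac{1}{4} \left(- \frac{41}{708}\right) = - \frac{41}{2832} \approx -0.014477$)
$\sqrt{F + 17130} = \sqrt{- \frac{41}{2832} + 17130} = \sqrt{\frac{48512119}{2832}} = \frac{\sqrt{8586645063}}{708}$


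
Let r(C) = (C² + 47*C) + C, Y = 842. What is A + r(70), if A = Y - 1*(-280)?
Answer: 9382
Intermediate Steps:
r(C) = C² + 48*C
A = 1122 (A = 842 - 1*(-280) = 842 + 280 = 1122)
A + r(70) = 1122 + 70*(48 + 70) = 1122 + 70*118 = 1122 + 8260 = 9382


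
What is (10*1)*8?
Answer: 80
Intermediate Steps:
(10*1)*8 = 10*8 = 80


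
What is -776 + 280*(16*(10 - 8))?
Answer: 8184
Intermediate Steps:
-776 + 280*(16*(10 - 8)) = -776 + 280*(16*2) = -776 + 280*32 = -776 + 8960 = 8184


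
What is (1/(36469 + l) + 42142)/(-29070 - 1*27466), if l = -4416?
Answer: -1350777527/1812148408 ≈ -0.74540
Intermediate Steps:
(1/(36469 + l) + 42142)/(-29070 - 1*27466) = (1/(36469 - 4416) + 42142)/(-29070 - 1*27466) = (1/32053 + 42142)/(-29070 - 27466) = (1/32053 + 42142)/(-56536) = (1350777527/32053)*(-1/56536) = -1350777527/1812148408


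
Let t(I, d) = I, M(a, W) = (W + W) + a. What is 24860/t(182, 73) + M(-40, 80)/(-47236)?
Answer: 20969020/153517 ≈ 136.59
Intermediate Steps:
M(a, W) = a + 2*W (M(a, W) = 2*W + a = a + 2*W)
24860/t(182, 73) + M(-40, 80)/(-47236) = 24860/182 + (-40 + 2*80)/(-47236) = 24860*(1/182) + (-40 + 160)*(-1/47236) = 12430/91 + 120*(-1/47236) = 12430/91 - 30/11809 = 20969020/153517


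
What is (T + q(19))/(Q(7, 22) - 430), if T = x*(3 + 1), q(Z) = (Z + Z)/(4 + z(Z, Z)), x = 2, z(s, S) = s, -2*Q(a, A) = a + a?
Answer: -222/10051 ≈ -0.022087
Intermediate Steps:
Q(a, A) = -a (Q(a, A) = -(a + a)/2 = -a)
q(Z) = 2*Z/(4 + Z) (q(Z) = (Z + Z)/(4 + Z) = (2*Z)/(4 + Z) = 2*Z/(4 + Z))
T = 8 (T = 2*(3 + 1) = 2*4 = 8)
(T + q(19))/(Q(7, 22) - 430) = (8 + 2*19/(4 + 19))/(-1*7 - 430) = (8 + 2*19/23)/(-7 - 430) = (8 + 2*19*(1/23))/(-437) = (8 + 38/23)*(-1/437) = (222/23)*(-1/437) = -222/10051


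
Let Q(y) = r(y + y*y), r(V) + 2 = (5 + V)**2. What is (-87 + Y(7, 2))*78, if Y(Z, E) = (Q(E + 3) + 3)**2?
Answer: 117233142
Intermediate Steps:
r(V) = -2 + (5 + V)**2
Q(y) = -2 + (5 + y + y**2)**2 (Q(y) = -2 + (5 + (y + y*y))**2 = -2 + (5 + (y + y**2))**2 = -2 + (5 + y + y**2)**2)
Y(Z, E) = (1 + (5 + (3 + E)*(4 + E))**2)**2 (Y(Z, E) = ((-2 + (5 + (E + 3)*(1 + (E + 3)))**2) + 3)**2 = ((-2 + (5 + (3 + E)*(1 + (3 + E)))**2) + 3)**2 = ((-2 + (5 + (3 + E)*(4 + E))**2) + 3)**2 = (1 + (5 + (3 + E)*(4 + E))**2)**2)
(-87 + Y(7, 2))*78 = (-87 + (1 + (5 + (3 + 2)*(4 + 2))**2)**2)*78 = (-87 + (1 + (5 + 5*6)**2)**2)*78 = (-87 + (1 + (5 + 30)**2)**2)*78 = (-87 + (1 + 35**2)**2)*78 = (-87 + (1 + 1225)**2)*78 = (-87 + 1226**2)*78 = (-87 + 1503076)*78 = 1502989*78 = 117233142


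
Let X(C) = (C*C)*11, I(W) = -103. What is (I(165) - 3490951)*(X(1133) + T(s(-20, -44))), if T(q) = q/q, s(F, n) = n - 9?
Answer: -49295707291320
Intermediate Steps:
s(F, n) = -9 + n
T(q) = 1
X(C) = 11*C**2 (X(C) = C**2*11 = 11*C**2)
(I(165) - 3490951)*(X(1133) + T(s(-20, -44))) = (-103 - 3490951)*(11*1133**2 + 1) = -3491054*(11*1283689 + 1) = -3491054*(14120579 + 1) = -3491054*14120580 = -49295707291320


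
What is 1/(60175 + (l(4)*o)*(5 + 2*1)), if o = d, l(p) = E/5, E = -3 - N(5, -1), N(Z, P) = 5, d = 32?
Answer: 5/299083 ≈ 1.6718e-5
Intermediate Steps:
E = -8 (E = -3 - 1*5 = -3 - 5 = -8)
l(p) = -8/5
o = 32
1/(60175 + (l(4)*o)*(5 + 2*1)) = 1/(60175 + (-8/5*32)*(5 + 2*1)) = 1/(60175 - 256*(5 + 2)/5) = 1/(60175 - 256/5*7) = 1/(60175 - 1792/5) = 1/(299083/5) = 5/299083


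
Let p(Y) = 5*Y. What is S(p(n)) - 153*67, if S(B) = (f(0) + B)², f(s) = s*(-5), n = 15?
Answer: -4626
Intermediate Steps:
f(s) = -5*s
S(B) = B² (S(B) = (-5*0 + B)² = (0 + B)² = B²)
S(p(n)) - 153*67 = (5*15)² - 153*67 = 75² - 1*10251 = 5625 - 10251 = -4626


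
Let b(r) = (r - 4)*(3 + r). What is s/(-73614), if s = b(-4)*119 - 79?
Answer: -291/24538 ≈ -0.011859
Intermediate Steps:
b(r) = (-4 + r)*(3 + r)
s = 873 (s = (-12 + (-4)**2 - 1*(-4))*119 - 79 = (-12 + 16 + 4)*119 - 79 = 8*119 - 79 = 952 - 79 = 873)
s/(-73614) = 873/(-73614) = 873*(-1/73614) = -291/24538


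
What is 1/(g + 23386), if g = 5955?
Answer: 1/29341 ≈ 3.4082e-5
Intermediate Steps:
1/(g + 23386) = 1/(5955 + 23386) = 1/29341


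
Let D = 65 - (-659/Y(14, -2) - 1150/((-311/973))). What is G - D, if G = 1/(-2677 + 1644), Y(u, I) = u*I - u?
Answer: 47881415965/13493046 ≈ 3548.6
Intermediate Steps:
Y(u, I) = -u + I*u (Y(u, I) = I*u - u = -u + I*u)
G = -1/1033 (G = 1/(-1033) = -1/1033 ≈ -0.00096805)
D = -46351819/13062 (D = 65 - (-659*1/(14*(-1 - 2)) - 1150/((-311/973))) = 65 - (-659/(14*(-3)) - 1150/((-311*1/973))) = 65 - (-659/(-42) - 1150/(-311/973)) = 65 - (-659*(-1/42) - 1150*(-973/311)) = 65 - (659/42 + 1118950/311) = 65 - 1*47200849/13062 = 65 - 47200849/13062 = -46351819/13062 ≈ -3548.6)
G - D = -1/1033 - 1*(-46351819/13062) = -1/1033 + 46351819/13062 = 47881415965/13493046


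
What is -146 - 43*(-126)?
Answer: 5272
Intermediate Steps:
-146 - 43*(-126) = -146 + 5418 = 5272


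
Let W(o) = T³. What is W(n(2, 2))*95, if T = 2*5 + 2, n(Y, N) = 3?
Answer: 164160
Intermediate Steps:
T = 12 (T = 10 + 2 = 12)
W(o) = 1728 (W(o) = 12³ = 1728)
W(n(2, 2))*95 = 1728*95 = 164160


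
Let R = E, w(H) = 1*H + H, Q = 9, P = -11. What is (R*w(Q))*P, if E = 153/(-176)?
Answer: 1377/8 ≈ 172.13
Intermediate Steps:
w(H) = 2*H (w(H) = H + H = 2*H)
E = -153/176 (E = 153*(-1/176) = -153/176 ≈ -0.86932)
R = -153/176 ≈ -0.86932
(R*w(Q))*P = -153*9/88*(-11) = -153/176*18*(-11) = -1377/88*(-11) = 1377/8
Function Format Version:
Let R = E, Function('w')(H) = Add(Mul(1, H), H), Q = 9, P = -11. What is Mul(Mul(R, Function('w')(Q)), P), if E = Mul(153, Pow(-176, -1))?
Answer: Rational(1377, 8) ≈ 172.13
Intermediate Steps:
Function('w')(H) = Mul(2, H) (Function('w')(H) = Add(H, H) = Mul(2, H))
E = Rational(-153, 176) (E = Mul(153, Rational(-1, 176)) = Rational(-153, 176) ≈ -0.86932)
R = Rational(-153, 176) ≈ -0.86932
Mul(Mul(R, Function('w')(Q)), P) = Mul(Mul(Rational(-153, 176), Mul(2, 9)), -11) = Mul(Mul(Rational(-153, 176), 18), -11) = Mul(Rational(-1377, 88), -11) = Rational(1377, 8)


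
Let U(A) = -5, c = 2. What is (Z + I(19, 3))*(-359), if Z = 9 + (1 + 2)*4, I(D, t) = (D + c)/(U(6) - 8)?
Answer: -90468/13 ≈ -6959.1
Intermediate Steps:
I(D, t) = -2/13 - D/13 (I(D, t) = (D + 2)/(-5 - 8) = (2 + D)/(-13) = (2 + D)*(-1/13) = -2/13 - D/13)
Z = 21 (Z = 9 + 3*4 = 9 + 12 = 21)
(Z + I(19, 3))*(-359) = (21 + (-2/13 - 1/13*19))*(-359) = (21 + (-2/13 - 19/13))*(-359) = (21 - 21/13)*(-359) = (252/13)*(-359) = -90468/13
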